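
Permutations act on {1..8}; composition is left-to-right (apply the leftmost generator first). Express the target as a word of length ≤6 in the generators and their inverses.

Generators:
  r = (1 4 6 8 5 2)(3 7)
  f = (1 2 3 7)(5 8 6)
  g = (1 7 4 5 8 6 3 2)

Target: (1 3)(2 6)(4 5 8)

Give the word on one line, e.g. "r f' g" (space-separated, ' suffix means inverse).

  after g: (1 7 4 5 8 6 3 2)
  after f': (1 3)(2 7 4 6)
  after f': (1 2 3 7 4 8 5 6)
  after g': (1 3)(2 6)(4 5 8)

g f' f' g'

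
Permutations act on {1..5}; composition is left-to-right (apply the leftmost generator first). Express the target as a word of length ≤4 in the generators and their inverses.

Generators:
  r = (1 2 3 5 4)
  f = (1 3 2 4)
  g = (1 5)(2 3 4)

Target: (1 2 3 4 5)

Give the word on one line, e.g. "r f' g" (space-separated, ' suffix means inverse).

  after f: (1 3 2 4)
  after g': (1 2 3 4 5)

f g'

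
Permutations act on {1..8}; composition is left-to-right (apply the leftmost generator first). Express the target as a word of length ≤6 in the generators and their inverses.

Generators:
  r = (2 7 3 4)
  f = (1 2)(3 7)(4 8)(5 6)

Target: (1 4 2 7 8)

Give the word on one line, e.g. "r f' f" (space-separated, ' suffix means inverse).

f' r f r

  after f': (1 2)(3 7)(4 8)(5 6)
  after r: (1 7 4 8 2)(5 6)
  after f: (1 3 7 8)
  after r: (1 4 2 7 8)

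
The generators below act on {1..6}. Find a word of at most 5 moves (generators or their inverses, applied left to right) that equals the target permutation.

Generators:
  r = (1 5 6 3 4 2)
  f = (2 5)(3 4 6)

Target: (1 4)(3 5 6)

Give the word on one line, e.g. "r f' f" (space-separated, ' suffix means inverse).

f r' f f r'

  after f: (2 5)(3 4 6)
  after r': (1 2)(4 5)
  after f: (1 5 6 3 4 2)
  after f: (1 2)(3 6 4 5)
  after r': (1 4)(3 5 6)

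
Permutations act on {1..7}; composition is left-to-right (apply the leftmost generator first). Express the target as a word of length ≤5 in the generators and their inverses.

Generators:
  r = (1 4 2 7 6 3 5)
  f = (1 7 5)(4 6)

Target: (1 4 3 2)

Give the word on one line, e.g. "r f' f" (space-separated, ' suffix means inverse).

  after r: (1 4 2 7 6 3 5)
  after r: (1 2 6 5 4 7 3)
  after r: (1 7 5 2 3 4 6)
  after r: (1 6 4 3 2 5 7)
  after f: (1 4 3 2)

r r r r f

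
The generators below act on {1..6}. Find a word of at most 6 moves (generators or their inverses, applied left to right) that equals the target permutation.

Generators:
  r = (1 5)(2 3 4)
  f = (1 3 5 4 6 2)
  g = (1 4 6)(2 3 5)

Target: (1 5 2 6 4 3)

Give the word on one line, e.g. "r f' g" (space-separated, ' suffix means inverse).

  after g': (1 6 4)(2 5 3)
  after r': (1 6 3 4 5 2)
  after f: (1 2 3 6 5)
  after r: (1 3 6)(2 4)
  after g: (1 5 2 6 4 3)

g' r' f r g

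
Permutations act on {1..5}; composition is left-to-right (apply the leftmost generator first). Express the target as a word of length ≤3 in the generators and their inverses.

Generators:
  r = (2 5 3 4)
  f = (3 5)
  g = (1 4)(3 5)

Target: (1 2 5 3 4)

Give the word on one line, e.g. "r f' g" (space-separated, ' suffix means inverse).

  after f: (3 5)
  after g': (1 4)
  after r: (1 2 5 3 4)

f g' r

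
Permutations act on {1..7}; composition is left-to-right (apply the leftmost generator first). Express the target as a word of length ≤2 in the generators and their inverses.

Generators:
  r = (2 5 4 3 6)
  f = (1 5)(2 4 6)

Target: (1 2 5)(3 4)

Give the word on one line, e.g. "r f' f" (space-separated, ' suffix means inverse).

f r'

  after f: (1 5)(2 4 6)
  after r': (1 2 5)(3 4)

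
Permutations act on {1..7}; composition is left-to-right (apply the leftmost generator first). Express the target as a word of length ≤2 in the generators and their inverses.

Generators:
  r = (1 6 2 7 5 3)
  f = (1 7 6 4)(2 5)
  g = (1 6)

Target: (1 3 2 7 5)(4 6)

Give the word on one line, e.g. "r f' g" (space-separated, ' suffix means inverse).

r' f'

  after r': (1 3 5 7 2 6)
  after f': (1 3 2 7 5)(4 6)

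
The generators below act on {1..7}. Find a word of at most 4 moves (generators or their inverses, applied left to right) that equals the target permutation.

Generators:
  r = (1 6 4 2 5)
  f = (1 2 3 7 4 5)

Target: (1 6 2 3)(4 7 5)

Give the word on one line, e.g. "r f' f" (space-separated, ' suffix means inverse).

  after f': (1 5 4 7 3 2)
  after f': (1 4 3)(2 5 7)
  after r': (1 6)(3 5 7 4)
  after f: (1 6 2 3)(4 7 5)

f' f' r' f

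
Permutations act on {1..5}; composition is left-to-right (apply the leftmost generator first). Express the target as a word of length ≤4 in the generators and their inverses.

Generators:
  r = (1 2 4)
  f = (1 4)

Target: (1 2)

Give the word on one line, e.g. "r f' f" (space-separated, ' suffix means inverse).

r' f r' r'

  after r': (1 4 2)
  after f: (2 4)
  after r': (1 4)
  after r': (1 2)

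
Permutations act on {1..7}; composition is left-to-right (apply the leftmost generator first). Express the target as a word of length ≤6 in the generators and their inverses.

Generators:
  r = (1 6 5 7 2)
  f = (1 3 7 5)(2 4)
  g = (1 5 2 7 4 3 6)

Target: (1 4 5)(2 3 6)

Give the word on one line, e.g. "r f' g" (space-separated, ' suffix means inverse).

g r r f r'

  after g: (1 5 2 7 4 3 6)
  after r: (1 7 4 3 5)
  after r: (1 2)(3 7 4)(5 6)
  after f: (1 4 7 2 3 5 6)
  after r': (1 4 5)(2 3 6)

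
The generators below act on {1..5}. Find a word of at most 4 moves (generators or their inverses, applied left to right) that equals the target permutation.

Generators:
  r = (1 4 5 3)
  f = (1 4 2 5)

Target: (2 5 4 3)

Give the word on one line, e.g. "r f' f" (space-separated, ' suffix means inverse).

r' f' r

  after r': (1 3 5 4)
  after f': (1 3 2 4 5)
  after r: (2 5 4 3)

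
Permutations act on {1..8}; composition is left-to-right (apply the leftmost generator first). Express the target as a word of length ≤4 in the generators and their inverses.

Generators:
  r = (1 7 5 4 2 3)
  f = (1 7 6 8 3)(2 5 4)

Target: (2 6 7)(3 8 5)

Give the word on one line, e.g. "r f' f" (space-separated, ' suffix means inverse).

  after r: (1 7 5 4 2 3)
  after f': (2 8 6 7)
  after f': (1 3 8 7 4 5 2 6)
  after r: (2 6 7)(3 8 5)

r f' f' r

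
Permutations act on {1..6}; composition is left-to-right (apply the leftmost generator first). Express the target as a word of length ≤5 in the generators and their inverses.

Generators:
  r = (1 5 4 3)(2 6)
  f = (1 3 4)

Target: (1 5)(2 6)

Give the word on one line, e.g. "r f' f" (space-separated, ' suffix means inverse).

f f r'

  after f: (1 3 4)
  after f: (1 4 3)
  after r': (1 5)(2 6)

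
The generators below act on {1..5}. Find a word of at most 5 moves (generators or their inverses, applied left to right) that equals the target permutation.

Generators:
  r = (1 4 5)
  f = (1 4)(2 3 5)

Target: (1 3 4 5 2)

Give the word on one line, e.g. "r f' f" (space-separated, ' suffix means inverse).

  after f': (1 4)(2 5 3)
  after r: (1 5 3 2)
  after f': (1 3 5 2 4)
  after r: (1 3)(2 5)
  after r: (1 3 4 5 2)

f' r f' r r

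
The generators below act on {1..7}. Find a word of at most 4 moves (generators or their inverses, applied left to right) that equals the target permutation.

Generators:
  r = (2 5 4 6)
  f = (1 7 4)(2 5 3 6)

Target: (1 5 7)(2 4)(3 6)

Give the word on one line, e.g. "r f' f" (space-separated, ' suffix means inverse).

  after r: (2 5 4 6)
  after f: (1 7 4 2 3 6 5)
  after f: (1 4 5 7)(2 6 3)
  after r': (1 5 7)(2 4)(3 6)

r f f r'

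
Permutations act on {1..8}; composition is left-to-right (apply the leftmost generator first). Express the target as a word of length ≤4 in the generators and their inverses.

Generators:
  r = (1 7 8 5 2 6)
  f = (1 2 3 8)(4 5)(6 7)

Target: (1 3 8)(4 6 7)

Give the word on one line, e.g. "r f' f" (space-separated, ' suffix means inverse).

  after f: (1 2 3 8)(4 5)(6 7)
  after r': (1 5 4 8 6)(2 3 7)
  after r': (1 8 2 3)(4 7 5)
  after f': (1 3 8)(4 6 7)

f r' r' f'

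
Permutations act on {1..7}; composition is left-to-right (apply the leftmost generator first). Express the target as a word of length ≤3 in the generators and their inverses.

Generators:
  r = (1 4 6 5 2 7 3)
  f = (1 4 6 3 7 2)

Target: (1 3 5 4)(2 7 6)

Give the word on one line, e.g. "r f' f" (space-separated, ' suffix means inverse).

f r' r'

  after f: (1 4 6 3 7 2)
  after r': (2 3)(5 6 7)
  after r': (1 3 5 4)(2 7 6)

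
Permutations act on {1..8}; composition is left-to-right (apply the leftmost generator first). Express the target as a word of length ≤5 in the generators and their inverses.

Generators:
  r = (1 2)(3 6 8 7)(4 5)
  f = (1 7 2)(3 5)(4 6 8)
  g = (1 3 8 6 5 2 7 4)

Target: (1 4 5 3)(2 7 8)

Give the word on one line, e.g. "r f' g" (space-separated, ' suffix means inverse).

f r' r' g r'

  after f: (1 7 2)(3 5)(4 6 8)
  after r': (1 8 5 7)(3 4)
  after r': (1 6 3 5 8 4 7 2)
  after g: (1 5 6 8)(2 3)
  after r': (1 4 5 3)(2 7 8)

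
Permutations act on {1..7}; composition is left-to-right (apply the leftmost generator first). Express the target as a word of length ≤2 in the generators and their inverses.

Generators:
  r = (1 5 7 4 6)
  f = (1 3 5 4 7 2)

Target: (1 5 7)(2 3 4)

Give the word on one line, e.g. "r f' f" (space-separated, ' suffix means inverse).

f f

  after f: (1 3 5 4 7 2)
  after f: (1 5 7)(2 3 4)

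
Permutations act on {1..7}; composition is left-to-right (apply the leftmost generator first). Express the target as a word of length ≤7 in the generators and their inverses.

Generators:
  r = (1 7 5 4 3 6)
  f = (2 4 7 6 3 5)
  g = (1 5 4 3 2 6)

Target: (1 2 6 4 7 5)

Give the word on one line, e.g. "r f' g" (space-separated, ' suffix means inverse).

  after g': (1 6 2 3 4 5)
  after r': (1 3 5 6 2 4 7)
  after r': (1 4)(2 5 3 7 6)
  after f': (1 2 3 4)(5 6)
  after r: (1 2 6 4 7 5)

g' r' r' f' r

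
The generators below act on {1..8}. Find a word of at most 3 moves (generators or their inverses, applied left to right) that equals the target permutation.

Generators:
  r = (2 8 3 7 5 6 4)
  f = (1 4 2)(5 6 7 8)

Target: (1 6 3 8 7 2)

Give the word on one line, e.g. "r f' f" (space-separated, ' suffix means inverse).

  after f: (1 4 2)(5 6 7 8)
  after r': (1 6 3 8 7 2)

f r'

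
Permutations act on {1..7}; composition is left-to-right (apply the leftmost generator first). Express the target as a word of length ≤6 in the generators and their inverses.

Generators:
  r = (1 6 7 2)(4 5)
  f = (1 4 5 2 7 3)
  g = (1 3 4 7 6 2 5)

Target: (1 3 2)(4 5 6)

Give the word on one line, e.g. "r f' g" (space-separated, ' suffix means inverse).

  after f: (1 4 5 2 7 3)
  after f: (1 5 7)(2 3 4)
  after r: (1 4)(2 3 5)(6 7)
  after g': (1 3 2)(4 5 6)

f f r g'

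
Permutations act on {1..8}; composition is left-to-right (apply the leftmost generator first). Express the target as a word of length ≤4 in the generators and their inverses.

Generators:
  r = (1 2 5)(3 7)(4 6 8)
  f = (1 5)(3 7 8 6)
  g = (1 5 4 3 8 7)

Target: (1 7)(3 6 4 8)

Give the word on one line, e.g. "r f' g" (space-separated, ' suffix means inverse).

  after g: (1 5 4 3 8 7)
  after f: (3 6)(4 7 5)
  after g': (1 7)(3 6 4 8)

g f g'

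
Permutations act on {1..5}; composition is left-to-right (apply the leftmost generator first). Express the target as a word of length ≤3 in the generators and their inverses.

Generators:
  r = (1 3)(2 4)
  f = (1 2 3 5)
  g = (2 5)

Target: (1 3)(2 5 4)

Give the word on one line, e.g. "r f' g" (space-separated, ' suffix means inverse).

  after g: (2 5)
  after r': (1 3)(2 5 4)

g r'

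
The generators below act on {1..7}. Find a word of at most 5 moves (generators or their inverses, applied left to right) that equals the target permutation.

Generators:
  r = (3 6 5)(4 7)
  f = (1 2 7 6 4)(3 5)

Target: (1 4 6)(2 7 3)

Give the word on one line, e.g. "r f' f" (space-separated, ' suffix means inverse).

  after f: (1 2 7 6 4)(3 5)
  after r': (1 2 4)(3 6 7)
  after f': (2 6)(3 7 5)
  after f': (1 4 6)(2 7 3)

f r' f' f'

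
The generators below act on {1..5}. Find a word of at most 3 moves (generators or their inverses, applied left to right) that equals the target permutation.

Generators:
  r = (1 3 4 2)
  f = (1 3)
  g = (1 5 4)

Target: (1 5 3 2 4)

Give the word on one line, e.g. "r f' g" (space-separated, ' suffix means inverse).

  after g: (1 5 4)
  after f': (1 5 4 3)
  after r': (1 5 3 2 4)

g f' r'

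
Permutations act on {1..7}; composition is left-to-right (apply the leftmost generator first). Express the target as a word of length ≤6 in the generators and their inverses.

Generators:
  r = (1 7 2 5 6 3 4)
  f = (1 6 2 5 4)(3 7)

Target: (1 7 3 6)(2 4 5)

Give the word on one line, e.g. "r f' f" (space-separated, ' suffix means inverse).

  after f': (1 4 5 2 6)(3 7)
  after f': (1 5 6 4 2)
  after r: (1 6)(2 7)(3 4 5)
  after f': (2 3 5 7 6 4)
  after r: (1 7 3 6)(2 4 5)

f' f' r f' r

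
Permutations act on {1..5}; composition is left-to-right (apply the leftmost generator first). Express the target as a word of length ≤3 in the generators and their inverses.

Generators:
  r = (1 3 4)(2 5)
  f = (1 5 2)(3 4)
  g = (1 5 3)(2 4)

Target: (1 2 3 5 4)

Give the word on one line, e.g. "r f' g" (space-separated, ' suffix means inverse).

g f

  after g: (1 5 3)(2 4)
  after f: (1 2 3 5 4)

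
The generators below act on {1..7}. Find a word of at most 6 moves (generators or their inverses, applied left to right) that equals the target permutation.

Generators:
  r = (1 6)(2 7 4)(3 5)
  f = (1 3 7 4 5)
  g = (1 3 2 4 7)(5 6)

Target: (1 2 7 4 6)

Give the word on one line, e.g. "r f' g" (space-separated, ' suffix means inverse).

  after g: (1 3 2 4 7)(5 6)
  after f': (2 7 5 6 4 3)
  after f': (1 5 6 7 4)(2 3)
  after f': (1 4 5 6 3 2)
  after g': (1 2 7 4 6)

g f' f' f' g'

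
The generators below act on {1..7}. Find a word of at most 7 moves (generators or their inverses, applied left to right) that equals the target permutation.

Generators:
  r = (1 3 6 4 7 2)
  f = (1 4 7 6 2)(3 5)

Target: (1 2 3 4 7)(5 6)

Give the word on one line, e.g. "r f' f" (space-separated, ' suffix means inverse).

r' f f f r

  after r': (1 2 7 4 6 3)
  after f: (2 6 5 3 4)
  after f: (1 4)(3 7 6)
  after f: (1 7 2)(3 6 5)
  after r: (1 2 3 4 7)(5 6)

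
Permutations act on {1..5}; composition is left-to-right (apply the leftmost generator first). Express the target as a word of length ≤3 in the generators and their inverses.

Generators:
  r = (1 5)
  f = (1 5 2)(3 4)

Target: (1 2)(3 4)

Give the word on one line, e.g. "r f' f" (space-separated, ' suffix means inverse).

  after r': (1 5)
  after f: (1 2)(3 4)

r' f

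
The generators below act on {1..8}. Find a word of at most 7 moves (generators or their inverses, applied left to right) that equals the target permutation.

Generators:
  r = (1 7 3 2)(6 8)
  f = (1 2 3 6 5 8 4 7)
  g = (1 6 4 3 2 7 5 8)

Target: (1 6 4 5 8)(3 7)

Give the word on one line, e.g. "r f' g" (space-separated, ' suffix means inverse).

g' g' r g r

  after g': (1 8 5 7 2 3 4 6)
  after g': (1 5 2 4)(3 6 8 7)
  after r: (1 5)(2 4 7)(3 8)
  after g: (1 8 2 3)(4 5 6)
  after r: (1 6 4 5 8)(3 7)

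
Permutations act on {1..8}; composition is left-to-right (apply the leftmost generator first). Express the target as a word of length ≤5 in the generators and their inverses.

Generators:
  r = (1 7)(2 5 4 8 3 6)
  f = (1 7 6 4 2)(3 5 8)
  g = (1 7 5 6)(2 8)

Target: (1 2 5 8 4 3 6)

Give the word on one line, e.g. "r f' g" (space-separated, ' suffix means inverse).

g' f g' f

  after g': (1 6 5 7)(2 8)
  after f: (1 4 2 3 5 6 8)
  after g': (1 4 8 6 2 3 7)
  after f: (1 2 5 8 4 3 6)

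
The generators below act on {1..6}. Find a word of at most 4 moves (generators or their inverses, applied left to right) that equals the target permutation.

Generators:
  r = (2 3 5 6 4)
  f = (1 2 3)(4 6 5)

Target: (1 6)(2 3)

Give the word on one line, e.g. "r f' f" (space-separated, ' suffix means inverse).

f' r f f

  after f': (1 3 2)(4 5 6)
  after r: (1 5 4 6 2)
  after f: (1 4 5 6 3)
  after f: (1 6)(2 3)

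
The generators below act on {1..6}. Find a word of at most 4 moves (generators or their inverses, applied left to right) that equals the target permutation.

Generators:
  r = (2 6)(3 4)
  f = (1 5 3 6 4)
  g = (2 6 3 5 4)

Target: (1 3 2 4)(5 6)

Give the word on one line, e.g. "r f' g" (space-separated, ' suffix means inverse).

f g'

  after f: (1 5 3 6 4)
  after g': (1 3 2 4)(5 6)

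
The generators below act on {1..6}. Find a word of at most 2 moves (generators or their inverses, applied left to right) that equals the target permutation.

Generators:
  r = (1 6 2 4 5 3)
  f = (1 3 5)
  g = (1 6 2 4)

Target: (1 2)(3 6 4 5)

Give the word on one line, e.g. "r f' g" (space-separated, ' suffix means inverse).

r g

  after r: (1 6 2 4 5 3)
  after g: (1 2)(3 6 4 5)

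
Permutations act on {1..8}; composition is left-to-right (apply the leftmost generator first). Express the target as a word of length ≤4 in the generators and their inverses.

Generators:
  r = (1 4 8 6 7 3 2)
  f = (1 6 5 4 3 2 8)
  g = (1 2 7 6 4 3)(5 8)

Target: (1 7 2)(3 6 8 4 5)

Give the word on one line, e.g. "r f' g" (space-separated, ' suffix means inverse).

f' r r

  after f': (1 8 2 3 4 5 6)
  after r: (1 6 4 5 7 3 8)
  after r: (1 7 2)(3 6 8 4 5)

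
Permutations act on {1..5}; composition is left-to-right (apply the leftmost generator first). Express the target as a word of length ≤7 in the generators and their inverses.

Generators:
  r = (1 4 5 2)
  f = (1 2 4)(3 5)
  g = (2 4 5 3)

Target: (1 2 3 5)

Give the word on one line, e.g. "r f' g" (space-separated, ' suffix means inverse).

  after f': (1 4 2)(3 5)
  after f': (1 2 4)
  after g': (1 3 5 4)
  after g': (1 5 2 3 4)
  after r: (1 2 3 5)

f' f' g' g' r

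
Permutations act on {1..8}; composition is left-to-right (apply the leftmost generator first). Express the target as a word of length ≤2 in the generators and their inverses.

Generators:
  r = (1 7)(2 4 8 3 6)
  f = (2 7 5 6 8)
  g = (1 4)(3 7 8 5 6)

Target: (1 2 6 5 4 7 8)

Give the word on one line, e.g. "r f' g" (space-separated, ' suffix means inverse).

g' r'

  after g': (1 4)(3 6 5 8 7)
  after r': (1 2 6 5 4 7 8)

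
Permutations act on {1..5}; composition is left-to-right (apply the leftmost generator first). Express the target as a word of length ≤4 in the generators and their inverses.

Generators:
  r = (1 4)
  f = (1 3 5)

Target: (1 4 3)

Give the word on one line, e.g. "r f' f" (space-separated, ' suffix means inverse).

  after f': (1 5 3)
  after r: (1 5 3 4)
  after f: (3 4)
  after r': (1 4 3)

f' r f r'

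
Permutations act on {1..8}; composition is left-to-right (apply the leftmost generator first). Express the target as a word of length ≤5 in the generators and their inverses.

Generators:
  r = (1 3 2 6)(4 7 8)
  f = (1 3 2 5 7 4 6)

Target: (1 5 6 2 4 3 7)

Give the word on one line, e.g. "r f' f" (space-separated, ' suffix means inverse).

f f f

  after f: (1 3 2 5 7 4 6)
  after f: (1 2 7 6 3 5 4)
  after f: (1 5 6 2 4 3 7)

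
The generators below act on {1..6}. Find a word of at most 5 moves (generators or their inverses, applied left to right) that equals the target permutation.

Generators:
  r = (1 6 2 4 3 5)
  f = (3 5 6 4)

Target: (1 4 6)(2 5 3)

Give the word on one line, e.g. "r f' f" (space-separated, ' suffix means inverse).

f r r r

  after f: (3 5 6 4)
  after r: (1 6 3)(2 4 5)
  after r: (1 2 3 6 5 4)
  after r: (1 4 6)(2 5 3)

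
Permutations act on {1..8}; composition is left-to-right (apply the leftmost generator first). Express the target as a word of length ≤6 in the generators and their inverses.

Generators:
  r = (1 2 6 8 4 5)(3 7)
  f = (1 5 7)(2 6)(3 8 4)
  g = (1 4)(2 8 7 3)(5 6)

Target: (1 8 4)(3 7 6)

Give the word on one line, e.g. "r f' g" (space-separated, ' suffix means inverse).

  after f': (1 7 5)(2 6)(3 4 8)
  after r': (1 3 8 7 4 6)
  after f': (1 4 2 6 7 8 5)
  after r': (1 8 4)(3 7 6)

f' r' f' r'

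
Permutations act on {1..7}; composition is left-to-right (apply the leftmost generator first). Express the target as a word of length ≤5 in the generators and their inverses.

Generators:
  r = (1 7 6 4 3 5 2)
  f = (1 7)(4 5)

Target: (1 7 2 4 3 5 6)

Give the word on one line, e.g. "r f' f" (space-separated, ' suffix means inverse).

f r' f'

  after f: (1 7)(4 5)
  after r': (2 5 6 7)(3 4)
  after f': (1 7 2 4 3 5 6)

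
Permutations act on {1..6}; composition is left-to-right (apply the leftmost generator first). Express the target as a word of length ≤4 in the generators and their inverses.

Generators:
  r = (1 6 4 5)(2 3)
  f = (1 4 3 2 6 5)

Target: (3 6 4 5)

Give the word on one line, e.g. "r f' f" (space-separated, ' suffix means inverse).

r' f

  after r': (1 5 4 6)(2 3)
  after f: (3 6 4 5)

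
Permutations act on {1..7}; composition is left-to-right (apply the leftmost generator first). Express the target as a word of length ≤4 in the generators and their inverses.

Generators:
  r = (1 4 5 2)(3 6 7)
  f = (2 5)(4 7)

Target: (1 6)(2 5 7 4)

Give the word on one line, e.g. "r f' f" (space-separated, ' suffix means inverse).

  after r: (1 4 5 2)(3 6 7)
  after f: (1 7 3 6 4 2)
  after r': (1 6)(4 5)
  after f': (1 6)(2 5 7 4)

r f r' f'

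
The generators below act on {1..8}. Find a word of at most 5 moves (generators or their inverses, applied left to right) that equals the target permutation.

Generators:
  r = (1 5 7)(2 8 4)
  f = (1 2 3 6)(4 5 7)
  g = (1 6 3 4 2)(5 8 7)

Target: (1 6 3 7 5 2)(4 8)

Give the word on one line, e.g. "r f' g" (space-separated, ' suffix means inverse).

g f g f g

  after g: (1 6 3 4 2)(5 8 7)
  after f: (3 5 8 4)
  after g: (1 6 3 8 2)(5 7)
  after f: (3 8)(4 5)
  after g: (1 6 3 7 5 2)(4 8)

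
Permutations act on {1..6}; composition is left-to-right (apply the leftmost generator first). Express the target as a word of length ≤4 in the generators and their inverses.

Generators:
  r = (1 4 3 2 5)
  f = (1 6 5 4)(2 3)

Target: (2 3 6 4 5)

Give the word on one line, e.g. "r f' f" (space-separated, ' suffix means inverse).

  after f: (1 6 5 4)(2 3)
  after r: (1 6)(3 5)
  after f': (2 3 6 4 5)

f r f'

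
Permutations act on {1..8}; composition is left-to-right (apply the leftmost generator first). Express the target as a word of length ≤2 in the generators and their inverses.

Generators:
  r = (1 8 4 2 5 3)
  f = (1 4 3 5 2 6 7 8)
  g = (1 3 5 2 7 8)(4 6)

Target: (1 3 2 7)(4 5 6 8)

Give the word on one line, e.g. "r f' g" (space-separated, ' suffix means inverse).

  after f: (1 4 3 5 2 6 7 8)
  after f: (1 3 2 7)(4 5 6 8)

f f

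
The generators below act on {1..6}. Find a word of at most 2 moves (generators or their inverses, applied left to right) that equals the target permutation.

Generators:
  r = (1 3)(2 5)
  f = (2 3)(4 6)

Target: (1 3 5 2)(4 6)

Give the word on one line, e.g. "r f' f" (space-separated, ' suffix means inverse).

  after f': (2 3)(4 6)
  after r: (1 3 5 2)(4 6)

f' r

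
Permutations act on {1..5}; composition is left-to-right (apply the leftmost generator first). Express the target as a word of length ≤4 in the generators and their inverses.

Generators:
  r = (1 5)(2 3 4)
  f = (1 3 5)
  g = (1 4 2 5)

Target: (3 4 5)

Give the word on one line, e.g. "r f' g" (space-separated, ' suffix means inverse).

g' r

  after g': (1 5 2 4)
  after r: (3 4 5)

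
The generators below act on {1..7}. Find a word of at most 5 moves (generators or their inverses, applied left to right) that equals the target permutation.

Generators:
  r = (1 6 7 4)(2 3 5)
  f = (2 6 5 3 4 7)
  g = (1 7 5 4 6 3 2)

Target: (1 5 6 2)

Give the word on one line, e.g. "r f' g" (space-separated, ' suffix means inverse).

r f' g' g' f

  after r: (1 6 7 4)(2 3 5)
  after f': (1 2 5 7 3 6 4)
  after g': (1 3 4 2 7 6 5)
  after g': (1 6 7 4 3 5 2)
  after f: (1 5 6 2)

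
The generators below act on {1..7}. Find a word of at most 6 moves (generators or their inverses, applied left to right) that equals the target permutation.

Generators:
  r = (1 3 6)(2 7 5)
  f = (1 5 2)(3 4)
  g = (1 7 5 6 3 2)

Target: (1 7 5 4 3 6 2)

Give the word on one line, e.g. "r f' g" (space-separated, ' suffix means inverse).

  after r: (1 3 6)(2 7 5)
  after g: (1 2 5)(6 7)
  after r': (1 5 6 2 7 3)
  after r': (1 7)(3 6 5)
  after f: (1 7 5 4 3 6 2)

r g r' r' f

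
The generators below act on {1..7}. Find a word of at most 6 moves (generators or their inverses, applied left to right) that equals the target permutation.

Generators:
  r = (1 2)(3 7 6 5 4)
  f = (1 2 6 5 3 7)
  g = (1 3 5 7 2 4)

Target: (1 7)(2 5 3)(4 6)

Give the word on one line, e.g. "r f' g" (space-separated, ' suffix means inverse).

  after r': (1 2)(3 4 5 6 7)
  after f: (1 6)(3 4)
  after g: (1 6 3)(2 4 5 7)
  after r': (1 7)(2 5 3)(4 6)

r' f g r'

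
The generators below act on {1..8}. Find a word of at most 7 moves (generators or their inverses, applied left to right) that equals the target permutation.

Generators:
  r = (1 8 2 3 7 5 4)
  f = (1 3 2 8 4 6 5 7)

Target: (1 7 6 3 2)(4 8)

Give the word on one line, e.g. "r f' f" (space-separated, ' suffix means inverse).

r' f r' f f

  after r': (1 4 5 7 3 2 8)
  after f: (1 6 5)(2 4 7)(3 8)
  after r': (1 6 7 8 2 5 4 3)
  after f: (1 5 6)(2 7 4)
  after f: (1 7 6 3 2)(4 8)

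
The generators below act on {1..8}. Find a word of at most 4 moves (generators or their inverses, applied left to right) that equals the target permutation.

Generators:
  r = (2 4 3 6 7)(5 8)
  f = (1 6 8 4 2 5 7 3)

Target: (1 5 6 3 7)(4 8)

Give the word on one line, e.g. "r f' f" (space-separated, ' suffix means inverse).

f f r

  after f: (1 6 8 4 2 5 7 3)
  after f: (1 8 2 7)(3 6 4 5)
  after r: (1 5 6 3 7)(4 8)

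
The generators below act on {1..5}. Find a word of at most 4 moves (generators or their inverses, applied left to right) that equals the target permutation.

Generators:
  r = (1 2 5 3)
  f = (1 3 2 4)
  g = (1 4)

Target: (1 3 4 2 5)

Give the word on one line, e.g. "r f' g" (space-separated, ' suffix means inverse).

  after r: (1 2 5 3)
  after f': (1 3 4 2 5)

r f'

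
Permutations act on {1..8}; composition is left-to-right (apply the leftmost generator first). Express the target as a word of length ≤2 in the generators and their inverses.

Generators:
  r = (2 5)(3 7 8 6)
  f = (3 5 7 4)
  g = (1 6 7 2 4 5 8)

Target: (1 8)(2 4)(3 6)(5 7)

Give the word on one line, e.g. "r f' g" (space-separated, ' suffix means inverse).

  after r: (2 5)(3 7 8 6)
  after g': (1 8)(2 4)(3 6)(5 7)

r g'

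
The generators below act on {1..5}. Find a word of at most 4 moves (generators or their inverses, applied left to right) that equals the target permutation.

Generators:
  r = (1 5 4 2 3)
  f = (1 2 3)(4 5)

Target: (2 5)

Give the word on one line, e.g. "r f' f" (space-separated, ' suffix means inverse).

  after r': (1 3 2 4 5)
  after f: (2 5)

r' f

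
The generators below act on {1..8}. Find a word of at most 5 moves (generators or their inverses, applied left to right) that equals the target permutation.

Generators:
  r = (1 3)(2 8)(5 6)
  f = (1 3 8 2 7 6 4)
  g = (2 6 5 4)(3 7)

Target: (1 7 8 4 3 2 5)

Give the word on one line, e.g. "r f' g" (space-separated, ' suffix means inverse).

g f g'

  after g: (2 6 5 4)(3 7)
  after f: (1 3 6 5)(2 4 7 8)
  after g': (1 7 8 4 3 2 5)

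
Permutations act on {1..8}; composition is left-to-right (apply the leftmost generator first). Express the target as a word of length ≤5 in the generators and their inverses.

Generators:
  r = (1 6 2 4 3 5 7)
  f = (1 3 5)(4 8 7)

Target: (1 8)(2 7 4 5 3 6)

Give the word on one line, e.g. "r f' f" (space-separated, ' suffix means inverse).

  after f': (1 5 3)(4 7 8)
  after r: (1 7 8 3 6 2 4)
  after f': (1 8)(2 7 4 5 3 6)

f' r f'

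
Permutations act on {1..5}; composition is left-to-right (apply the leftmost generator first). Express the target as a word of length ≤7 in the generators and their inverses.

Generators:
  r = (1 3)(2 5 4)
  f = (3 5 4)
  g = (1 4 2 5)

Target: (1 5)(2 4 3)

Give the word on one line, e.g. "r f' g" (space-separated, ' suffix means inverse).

  after f': (3 4 5)
  after g: (1 4)(2 5 3)
  after f': (1 5 4)(2 3)
  after r': (1 2)(3 4)
  after g: (1 5)(2 4 3)

f' g f' r' g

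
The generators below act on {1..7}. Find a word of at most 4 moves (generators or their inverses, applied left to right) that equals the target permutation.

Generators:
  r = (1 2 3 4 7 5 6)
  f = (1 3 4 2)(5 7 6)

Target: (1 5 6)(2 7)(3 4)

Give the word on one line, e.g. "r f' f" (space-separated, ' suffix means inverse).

  after r': (1 6 5 7 4 3 2)
  after f: (1 5 6 7 2 3)
  after f: (1 7)(2 4)
  after r: (1 5 6)(2 7)(3 4)

r' f f r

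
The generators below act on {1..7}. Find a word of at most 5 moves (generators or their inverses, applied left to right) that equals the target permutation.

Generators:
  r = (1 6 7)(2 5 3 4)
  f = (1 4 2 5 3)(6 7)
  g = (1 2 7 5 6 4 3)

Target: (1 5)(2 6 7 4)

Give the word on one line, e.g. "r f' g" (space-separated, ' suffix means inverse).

g g g r f'

  after g: (1 2 7 5 6 4 3)
  after g: (1 7 6 3 2 5 4)
  after g: (1 5 3 7 4 2 6)
  after r: (1 3)(2 7)(4 5)
  after f': (1 5)(2 6 7 4)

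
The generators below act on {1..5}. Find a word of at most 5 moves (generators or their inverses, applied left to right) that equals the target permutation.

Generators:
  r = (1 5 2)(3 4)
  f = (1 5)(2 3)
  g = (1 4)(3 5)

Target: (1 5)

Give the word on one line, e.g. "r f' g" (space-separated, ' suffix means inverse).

g' f g' r

  after g': (1 4)(3 5)
  after f: (1 4 5 2 3)
  after g': (2 5)(3 4)
  after r: (1 5)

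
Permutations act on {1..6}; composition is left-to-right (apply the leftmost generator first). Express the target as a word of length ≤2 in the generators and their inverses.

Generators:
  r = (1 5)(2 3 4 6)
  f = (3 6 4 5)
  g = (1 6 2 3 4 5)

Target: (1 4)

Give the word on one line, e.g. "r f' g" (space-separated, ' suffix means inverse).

g r'

  after g: (1 6 2 3 4 5)
  after r': (1 4)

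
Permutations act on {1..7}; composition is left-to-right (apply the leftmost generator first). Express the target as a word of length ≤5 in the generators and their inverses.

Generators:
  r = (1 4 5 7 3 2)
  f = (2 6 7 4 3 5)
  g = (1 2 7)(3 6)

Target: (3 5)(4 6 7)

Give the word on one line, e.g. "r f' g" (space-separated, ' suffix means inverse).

r f' g

  after r: (1 4 5 7 3 2)
  after f': (1 7 4 3 5 6 2)
  after g: (3 5)(4 6 7)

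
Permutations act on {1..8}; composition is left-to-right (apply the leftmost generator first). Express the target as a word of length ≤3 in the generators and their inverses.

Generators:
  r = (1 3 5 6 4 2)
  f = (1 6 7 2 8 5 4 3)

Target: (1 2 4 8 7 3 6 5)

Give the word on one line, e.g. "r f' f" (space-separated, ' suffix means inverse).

  after f': (1 3 4 5 8 2 7 6)
  after f': (1 4 8 7)(2 6 3 5)
  after r: (1 2 4 8 7 3 6 5)

f' f' r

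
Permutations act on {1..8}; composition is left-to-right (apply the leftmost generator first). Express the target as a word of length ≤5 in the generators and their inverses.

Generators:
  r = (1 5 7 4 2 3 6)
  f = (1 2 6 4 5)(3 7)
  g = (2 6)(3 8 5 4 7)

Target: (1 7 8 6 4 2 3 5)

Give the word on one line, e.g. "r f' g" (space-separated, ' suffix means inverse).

  after f': (1 5 4 6 2)(3 7)
  after g: (1 4 2)(5 7 8)
  after r: (1 2 5 4 3 6)(7 8)
  after r: (1 3)(2 7 8 4 6 5)
  after f': (1 7 8 6 4 2 3 5)

f' g r r f'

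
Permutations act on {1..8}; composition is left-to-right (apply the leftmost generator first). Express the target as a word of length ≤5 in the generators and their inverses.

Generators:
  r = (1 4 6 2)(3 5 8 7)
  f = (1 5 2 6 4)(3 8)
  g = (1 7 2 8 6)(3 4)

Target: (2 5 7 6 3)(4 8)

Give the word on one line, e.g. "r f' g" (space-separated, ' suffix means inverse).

  after g': (1 6 8 2 7)(3 4)
  after r': (1 4 7 2 8 6 5 3)
  after r': (2 5 7 6 3)(4 8)

g' r' r'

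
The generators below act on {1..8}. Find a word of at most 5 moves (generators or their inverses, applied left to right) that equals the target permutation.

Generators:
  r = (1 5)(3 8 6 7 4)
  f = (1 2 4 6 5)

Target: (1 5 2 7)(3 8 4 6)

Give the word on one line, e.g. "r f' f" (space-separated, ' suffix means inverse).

  after r': (1 5)(3 4 7 6 8)
  after f: (2 4 7 5)(3 6 8)
  after r': (1 5 2 7)(3 8 4 6)

r' f r'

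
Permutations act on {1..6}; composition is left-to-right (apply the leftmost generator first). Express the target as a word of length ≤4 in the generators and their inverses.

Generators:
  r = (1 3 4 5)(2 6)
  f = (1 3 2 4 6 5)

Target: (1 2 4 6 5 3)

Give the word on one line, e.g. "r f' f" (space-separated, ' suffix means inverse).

  after f: (1 3 2 4 6 5)
  after r': (2 3 6 4)
  after f: (1 3 5)
  after f: (1 2 4 6 5 3)

f r' f f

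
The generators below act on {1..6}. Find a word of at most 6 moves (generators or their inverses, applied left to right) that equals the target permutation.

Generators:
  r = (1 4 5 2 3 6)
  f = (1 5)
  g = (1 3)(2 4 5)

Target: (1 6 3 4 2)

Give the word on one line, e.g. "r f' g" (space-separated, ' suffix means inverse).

r' f' g' g'

  after r': (1 6 3 2 5 4)
  after f': (1 6 3 2)(4 5)
  after g': (1 6)(2 3 5)
  after g': (1 6 3 4 2)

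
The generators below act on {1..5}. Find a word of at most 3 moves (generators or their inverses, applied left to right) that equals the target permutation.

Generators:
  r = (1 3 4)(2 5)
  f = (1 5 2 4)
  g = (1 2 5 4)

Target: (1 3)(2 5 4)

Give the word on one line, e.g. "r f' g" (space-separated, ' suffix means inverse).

  after r': (1 4 3)(2 5)
  after r': (1 3 4)
  after g: (1 3)(2 5 4)

r' r' g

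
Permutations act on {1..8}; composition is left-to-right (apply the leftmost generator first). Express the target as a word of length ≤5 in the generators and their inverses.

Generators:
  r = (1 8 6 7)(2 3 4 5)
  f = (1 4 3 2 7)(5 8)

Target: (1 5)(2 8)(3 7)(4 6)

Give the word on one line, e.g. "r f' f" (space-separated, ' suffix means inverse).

f' r' r' f

  after f': (1 7 2 3 4)(5 8)
  after r': (1 6 8 4 7 5)
  after r': (1 8 3 2 5 7 4 6)
  after f: (1 5)(2 8)(3 7)(4 6)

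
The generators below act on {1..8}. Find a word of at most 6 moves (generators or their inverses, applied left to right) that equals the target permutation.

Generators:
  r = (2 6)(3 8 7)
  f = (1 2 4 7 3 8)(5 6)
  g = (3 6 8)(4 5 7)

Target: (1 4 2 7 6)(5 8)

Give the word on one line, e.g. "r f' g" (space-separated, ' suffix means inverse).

  after r: (2 6)(3 8 7)
  after f': (1 8 4 2 5 6)
  after r': (1 3 7 8 4 6)(2 5)
  after r': (1 7 3 8 4 2 5 6)
  after g: (1 4 2 7 6)(5 8)

r f' r' r' g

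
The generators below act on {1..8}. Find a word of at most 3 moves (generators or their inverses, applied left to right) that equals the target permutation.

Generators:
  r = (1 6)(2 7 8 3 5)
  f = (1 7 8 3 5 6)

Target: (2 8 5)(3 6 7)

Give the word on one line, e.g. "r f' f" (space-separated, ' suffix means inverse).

  after r: (1 6)(2 7 8 3 5)
  after f: (2 8 5)(3 6 7)

r f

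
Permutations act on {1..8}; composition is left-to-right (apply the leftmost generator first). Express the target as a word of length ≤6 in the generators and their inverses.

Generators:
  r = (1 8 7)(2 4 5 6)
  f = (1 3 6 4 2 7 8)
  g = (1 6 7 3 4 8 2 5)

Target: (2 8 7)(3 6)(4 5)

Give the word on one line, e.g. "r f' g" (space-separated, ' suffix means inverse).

f r' r' f'

  after f: (1 3 6 4 2 7 8)
  after r': (1 3 5 4 6 2 8 7)
  after r': (1 3 4 5 2)
  after f': (2 8 7)(3 6)(4 5)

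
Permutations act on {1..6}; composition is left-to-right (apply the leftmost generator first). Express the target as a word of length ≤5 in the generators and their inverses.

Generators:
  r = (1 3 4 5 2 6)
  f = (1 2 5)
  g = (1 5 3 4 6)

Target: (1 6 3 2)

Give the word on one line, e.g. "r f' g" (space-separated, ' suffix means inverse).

r g' r r f'

  after r: (1 3 4 5 2 6)
  after g': (1 5 2 4)
  after r: (1 2 5 6)(3 4)
  after r: (1 6 3 5)
  after f': (1 6 3 2)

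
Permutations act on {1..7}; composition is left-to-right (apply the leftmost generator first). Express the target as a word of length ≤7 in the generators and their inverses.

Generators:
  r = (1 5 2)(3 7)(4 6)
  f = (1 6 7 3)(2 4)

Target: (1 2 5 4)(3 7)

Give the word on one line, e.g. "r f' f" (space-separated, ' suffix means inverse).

f' r r f r'

  after f': (1 3 7 6)(2 4)
  after r: (1 7 4)(2 6 5)
  after r: (1 3 7 6 2 4 5)
  after f: (4 5 6)
  after r': (1 2 5 4)(3 7)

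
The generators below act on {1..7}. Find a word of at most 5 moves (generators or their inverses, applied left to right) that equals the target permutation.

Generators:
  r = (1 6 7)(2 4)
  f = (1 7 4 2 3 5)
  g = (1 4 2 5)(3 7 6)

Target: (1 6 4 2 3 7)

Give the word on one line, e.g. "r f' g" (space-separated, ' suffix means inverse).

g f' r'

  after g: (1 4 2 5)(3 7 6)
  after f': (1 7 6 2 3)
  after r': (1 6 4 2 3 7)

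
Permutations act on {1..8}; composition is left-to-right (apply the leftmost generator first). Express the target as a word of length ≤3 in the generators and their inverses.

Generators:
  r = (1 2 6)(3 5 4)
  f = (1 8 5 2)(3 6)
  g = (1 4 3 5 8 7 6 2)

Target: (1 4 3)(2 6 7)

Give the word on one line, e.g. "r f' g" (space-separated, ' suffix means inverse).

  after g: (1 4 3 5 8 7 6 2)
  after r: (1 3 4 5 8 7)
  after g': (1 4 3)(2 6 7)

g r g'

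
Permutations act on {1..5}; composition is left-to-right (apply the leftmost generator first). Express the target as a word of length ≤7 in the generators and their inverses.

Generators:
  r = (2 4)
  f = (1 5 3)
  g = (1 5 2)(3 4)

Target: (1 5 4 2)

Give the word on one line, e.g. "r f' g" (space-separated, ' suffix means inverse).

  after g: (1 5 2)(3 4)
  after g: (1 2 5)
  after g: (3 4)
  after g: (1 5 2)
  after r: (1 5 4 2)

g g g g r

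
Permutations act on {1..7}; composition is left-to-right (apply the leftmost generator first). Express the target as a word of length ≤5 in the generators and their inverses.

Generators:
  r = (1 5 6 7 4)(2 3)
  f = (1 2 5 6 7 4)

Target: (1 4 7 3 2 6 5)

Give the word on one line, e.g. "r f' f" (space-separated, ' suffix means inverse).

r r f r

  after r: (1 5 6 7 4)(2 3)
  after r: (1 6 4 5 7)
  after f: (1 7 2 5 4 6)
  after r: (1 4 7 3 2 6 5)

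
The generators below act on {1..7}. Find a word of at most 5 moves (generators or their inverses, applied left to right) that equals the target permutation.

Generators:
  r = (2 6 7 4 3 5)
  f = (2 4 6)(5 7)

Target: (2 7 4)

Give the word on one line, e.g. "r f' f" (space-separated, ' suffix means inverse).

  after r: (2 6 7 4 3 5)
  after f: (3 7 6 5 4)
  after r: (2 6)(3 4 5)
  after r: (2 7 4)

r f r r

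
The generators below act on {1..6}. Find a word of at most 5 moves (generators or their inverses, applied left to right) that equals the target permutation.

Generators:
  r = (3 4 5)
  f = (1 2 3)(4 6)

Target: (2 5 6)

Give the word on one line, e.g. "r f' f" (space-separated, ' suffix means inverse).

f r r f'

  after f: (1 2 3)(4 6)
  after r: (1 2 4 6 5 3)
  after r: (1 2 5 4 6 3)
  after f': (2 5 6)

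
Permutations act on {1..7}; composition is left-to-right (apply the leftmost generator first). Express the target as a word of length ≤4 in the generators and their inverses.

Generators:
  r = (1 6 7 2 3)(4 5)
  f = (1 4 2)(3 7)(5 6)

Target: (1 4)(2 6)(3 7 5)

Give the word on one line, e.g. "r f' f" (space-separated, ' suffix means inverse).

  after r: (1 6 7 2 3)(4 5)
  after f': (1 5)(2 7 4 6 3)
  after r': (1 4)(2 6)(3 7 5)

r f' r'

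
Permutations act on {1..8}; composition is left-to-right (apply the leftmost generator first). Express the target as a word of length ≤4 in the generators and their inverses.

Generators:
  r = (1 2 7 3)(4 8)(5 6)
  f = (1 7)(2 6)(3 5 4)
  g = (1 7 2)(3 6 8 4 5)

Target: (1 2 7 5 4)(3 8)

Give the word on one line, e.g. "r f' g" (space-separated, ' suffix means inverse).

g g r' g'

  after g: (1 7 2)(3 6 8 4 5)
  after g: (1 2 7)(3 8 5 6 4)
  after r': (3 4 7)(6 8)
  after g': (1 2 7 5 4)(3 8)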